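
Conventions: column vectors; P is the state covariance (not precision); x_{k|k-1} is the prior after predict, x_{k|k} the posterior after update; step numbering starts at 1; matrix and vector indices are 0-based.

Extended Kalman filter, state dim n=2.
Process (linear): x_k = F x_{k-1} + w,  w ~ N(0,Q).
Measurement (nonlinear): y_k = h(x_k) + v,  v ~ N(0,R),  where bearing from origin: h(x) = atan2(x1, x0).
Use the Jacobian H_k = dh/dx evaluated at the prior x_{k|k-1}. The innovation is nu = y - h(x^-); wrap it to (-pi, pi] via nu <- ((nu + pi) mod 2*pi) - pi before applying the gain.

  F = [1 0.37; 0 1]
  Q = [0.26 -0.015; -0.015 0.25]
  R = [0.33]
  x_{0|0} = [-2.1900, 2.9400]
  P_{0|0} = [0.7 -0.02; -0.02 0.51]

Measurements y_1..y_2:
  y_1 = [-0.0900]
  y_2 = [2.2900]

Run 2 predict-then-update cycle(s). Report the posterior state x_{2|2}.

x_post = [0.9611, 3.6432]

step 1: x^-=[-1.1022, 2.9400]  P^-=[1.0150 0.1537; 0.1537 0.7600]  H_jac=[-0.2982 -0.1118]  S=[0.4400]  K=[-0.7270; -0.2973]  nu=[-2.0195]  x^+=[0.3659, 3.5403]  P^+=[0.7825 0.0586; 0.0586 0.7211]
step 2: x^-=[1.6758, 3.5403]  P^-=[1.1846 0.3104; 0.3104 0.9711]  H_jac=[-0.2308 0.1092]  S=[0.3890]  K=[-0.6155; 0.0885]  nu=[1.1613]  x^+=[0.9611, 3.6432]  P^+=[1.0372 0.3316; 0.3316 0.9681]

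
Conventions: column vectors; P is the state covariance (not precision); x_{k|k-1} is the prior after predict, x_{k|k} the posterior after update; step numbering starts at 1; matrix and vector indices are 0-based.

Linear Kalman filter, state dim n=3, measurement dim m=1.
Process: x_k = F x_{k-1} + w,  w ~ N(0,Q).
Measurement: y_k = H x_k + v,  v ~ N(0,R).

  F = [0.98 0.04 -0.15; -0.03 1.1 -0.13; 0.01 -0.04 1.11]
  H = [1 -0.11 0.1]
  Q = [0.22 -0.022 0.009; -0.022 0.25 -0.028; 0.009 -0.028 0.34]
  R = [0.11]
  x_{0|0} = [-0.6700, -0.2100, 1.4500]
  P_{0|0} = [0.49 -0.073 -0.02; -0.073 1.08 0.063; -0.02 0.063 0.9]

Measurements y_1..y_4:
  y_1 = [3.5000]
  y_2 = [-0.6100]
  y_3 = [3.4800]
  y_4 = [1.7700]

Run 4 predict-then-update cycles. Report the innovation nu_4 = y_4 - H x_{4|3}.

innov = [-0.6201]

step 1: x^-=[-0.8825, -0.3994, 1.6112]  P^-=[0.7120 -0.0582 -0.1535; -0.0582 1.5591 -0.1285; -0.1535 -0.1285 1.4447]  S=[0.8402]  K=[0.8367; -0.2887; 0.0061]  nu=[4.1774]  x^+=[2.6128, -1.6054, 1.6366]  P^+=[0.1237 0.1447 -0.1578; 0.1447 1.4891 -0.1270; -0.1578 -0.1270 1.4447]
step 2: x^-=[2.2509, -2.0570, 1.9070]  P^-=[0.4330 0.2649 -0.4161; 0.2649 2.1018 -0.4505; -0.4161 -0.4505 2.1300]  S=[0.4581]  K=[0.7907; -0.0247; -0.3352]  nu=[-3.2779]  x^+=[-0.3409, -1.9759, 3.0056]  P^+=[0.1466 0.2739 -0.2947; 0.2739 2.1016 -0.4543; -0.2947 -0.4543 2.0786]
step 3: x^-=[-0.8639, -2.5540, 3.4118]  P^-=[0.5245 0.5152 -0.6927; 0.5152 2.9377 -0.9640; -0.6927 -0.9640 2.9379]  S=[0.4687]  K=[0.8502; 0.2040; -0.6247]  nu=[3.7218]  x^+=[2.3005, -1.7949, 1.0867]  P^+=[0.1856 0.4339 -0.4437; 0.4339 2.9182 -0.9043; -0.4437 -0.9043 2.7550]
step 4: x^-=[2.0197, -2.1847, 1.3011]  P^-=[0.6402 0.8303 -0.9970; 0.8303 4.0543 -1.6422; -0.9970 -1.6422 3.8092]  S=[0.4915]  K=[0.9140; 0.4479; -0.8859]  nu=[-0.6201]  x^+=[1.4529, -2.4624, 1.8504]  P^+=[0.2296 0.6291 -0.5990; 0.6291 3.9557 -1.4472; -0.5990 -1.4472 3.4235]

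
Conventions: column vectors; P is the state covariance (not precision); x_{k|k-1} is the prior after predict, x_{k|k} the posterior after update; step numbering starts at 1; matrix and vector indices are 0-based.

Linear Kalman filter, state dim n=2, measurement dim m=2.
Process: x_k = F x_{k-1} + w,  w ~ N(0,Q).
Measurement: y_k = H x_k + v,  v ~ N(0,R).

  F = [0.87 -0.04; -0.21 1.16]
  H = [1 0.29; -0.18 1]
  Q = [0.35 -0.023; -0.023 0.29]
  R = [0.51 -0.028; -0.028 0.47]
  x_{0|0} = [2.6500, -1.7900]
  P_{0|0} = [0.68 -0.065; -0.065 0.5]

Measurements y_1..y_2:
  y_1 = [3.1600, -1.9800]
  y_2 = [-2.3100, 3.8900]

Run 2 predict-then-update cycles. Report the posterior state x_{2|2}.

x_post = [-0.6486, 1.1700]

step 1: x^-=[2.3771, -2.6329]  P^-=[0.8700 -0.2366; -0.2366 1.0245]  S=[1.3290 -0.1117; -0.1117 1.6078]  K=[0.5859 -0.2038; 0.1019 0.6707]  nu=[1.5464, 1.0808]  x^+=[3.0629, -1.7503]  P^+=[0.3203 -0.0545; -0.0545 0.3026]
step 2: x^-=[2.7347, -2.6736]  P^-=[0.5967 -0.1511; -0.1511 0.7378]  S=[1.0812 -0.0646; -0.0646 1.2816]  K=[0.5009 -0.1764; 0.0941 0.6017]  nu=[-4.2694, 7.0558]  x^+=[-0.6486, 1.1700]  P^+=[0.2742 -0.0476; -0.0476 0.2716]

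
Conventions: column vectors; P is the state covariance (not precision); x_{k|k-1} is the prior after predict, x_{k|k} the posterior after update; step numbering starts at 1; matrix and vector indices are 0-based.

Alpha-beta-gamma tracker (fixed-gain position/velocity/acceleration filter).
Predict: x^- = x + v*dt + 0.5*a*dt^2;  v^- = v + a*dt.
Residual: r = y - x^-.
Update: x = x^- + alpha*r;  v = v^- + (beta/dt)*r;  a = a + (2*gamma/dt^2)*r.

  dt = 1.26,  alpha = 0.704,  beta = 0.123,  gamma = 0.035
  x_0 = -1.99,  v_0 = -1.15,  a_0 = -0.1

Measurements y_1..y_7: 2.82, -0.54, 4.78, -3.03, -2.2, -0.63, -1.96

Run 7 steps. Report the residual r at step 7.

resid = -1.3266

step 1: x_pred=-3.5184  r=6.3384  x^+=0.9438  v^+=-0.6573  a^+=0.1795
step 2: x_pred=0.2582  r=-0.7982  x^+=-0.3037  v^+=-0.5090  a^+=0.1443
step 3: x_pred=-0.8306  r=5.6106  x^+=3.1193  v^+=0.2205  a^+=0.3917
step 4: x_pred=3.7079  r=-6.7379  x^+=-1.0356  v^+=0.0562  a^+=0.0946
step 5: x_pred=-0.8897  r=-1.3103  x^+=-1.8122  v^+=0.0474  a^+=0.0368
step 6: x_pred=-1.7232  r=1.0932  x^+=-0.9536  v^+=0.2005  a^+=0.0850
step 7: x_pred=-0.6334  r=-1.3266  x^+=-1.5673  v^+=0.1781  a^+=0.0265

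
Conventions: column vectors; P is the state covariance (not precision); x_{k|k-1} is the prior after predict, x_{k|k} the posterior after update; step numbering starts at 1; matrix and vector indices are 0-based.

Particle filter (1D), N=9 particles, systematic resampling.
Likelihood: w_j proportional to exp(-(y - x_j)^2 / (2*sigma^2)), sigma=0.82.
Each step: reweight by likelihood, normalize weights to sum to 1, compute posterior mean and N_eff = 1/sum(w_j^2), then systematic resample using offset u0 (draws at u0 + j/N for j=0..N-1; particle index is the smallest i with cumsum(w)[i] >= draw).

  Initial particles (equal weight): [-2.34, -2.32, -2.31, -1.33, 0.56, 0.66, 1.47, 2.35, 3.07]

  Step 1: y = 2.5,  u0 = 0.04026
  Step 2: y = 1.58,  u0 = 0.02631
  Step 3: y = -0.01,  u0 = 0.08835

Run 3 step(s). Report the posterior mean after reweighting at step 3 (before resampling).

step 1: w=[0.0000, 0.0000, 0.0000, 0.0000, 0.0258, 0.0341, 0.1921, 0.4159, 0.3321]  mean=2.3163  Neff=3.1056  idx=[5, 6, 7, 7, 7, 7, 8, 8, 8]
step 2: w=[0.1140, 0.2121, 0.1377, 0.1377, 0.1377, 0.1377, 0.0411, 0.0411, 0.0411]  mean=2.0594  Neff=7.2017  idx=[0, 1, 1, 2, 3, 3, 4, 5, 6]
step 3: w=[0.6024, 0.1650, 0.1650, 0.0134, 0.0134, 0.0134, 0.0134, 0.0134, 0.0007]  mean=1.0420  Neff=2.3909  idx=[0, 0, 0, 0, 0, 1, 1, 2, 6]

post_mean = 1.0420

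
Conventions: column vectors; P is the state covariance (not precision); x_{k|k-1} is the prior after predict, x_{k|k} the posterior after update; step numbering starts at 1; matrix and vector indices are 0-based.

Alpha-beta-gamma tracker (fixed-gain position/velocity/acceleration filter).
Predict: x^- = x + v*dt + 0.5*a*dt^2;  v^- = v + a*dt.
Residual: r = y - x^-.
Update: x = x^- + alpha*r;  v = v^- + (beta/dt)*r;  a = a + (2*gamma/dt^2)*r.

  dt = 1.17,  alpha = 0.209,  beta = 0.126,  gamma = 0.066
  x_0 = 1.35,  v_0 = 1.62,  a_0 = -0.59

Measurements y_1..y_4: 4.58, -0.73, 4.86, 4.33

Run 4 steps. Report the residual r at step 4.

step 1: x_pred=2.8416  r=1.7384  x^+=3.2049  v^+=1.1169  a^+=-0.4224
step 2: x_pred=4.2226  r=-4.9526  x^+=3.1875  v^+=0.0894  a^+=-0.8999
step 3: x_pred=2.6761  r=2.1839  x^+=3.1326  v^+=-0.7284  a^+=-0.6894
step 4: x_pred=1.8086  r=2.5214  x^+=2.3355  v^+=-1.2634  a^+=-0.4462

resid = 2.5214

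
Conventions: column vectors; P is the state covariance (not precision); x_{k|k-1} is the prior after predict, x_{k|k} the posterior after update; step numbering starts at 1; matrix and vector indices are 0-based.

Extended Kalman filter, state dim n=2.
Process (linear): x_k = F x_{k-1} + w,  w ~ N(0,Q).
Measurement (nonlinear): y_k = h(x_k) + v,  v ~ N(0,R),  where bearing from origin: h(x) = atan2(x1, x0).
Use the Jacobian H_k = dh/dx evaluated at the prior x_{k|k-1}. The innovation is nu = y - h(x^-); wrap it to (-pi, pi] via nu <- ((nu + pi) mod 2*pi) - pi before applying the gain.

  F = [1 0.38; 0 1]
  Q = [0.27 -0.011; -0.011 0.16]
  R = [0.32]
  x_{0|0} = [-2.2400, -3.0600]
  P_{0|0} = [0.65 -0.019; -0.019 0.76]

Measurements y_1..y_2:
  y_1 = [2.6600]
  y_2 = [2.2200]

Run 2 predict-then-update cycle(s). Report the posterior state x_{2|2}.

x_post = [-4.9711, -2.2103]

step 1: x^-=[-3.4028, -3.0600]  P^-=[1.0153 0.2588; 0.2588 0.9200]  H_jac=[0.1461 -0.1625]  S=[0.3537]  K=[0.3006; -0.3157]  nu=[-1.2140]  x^+=[-3.7677, -2.6767]  P^+=[0.9834 0.2924; 0.2924 0.8847]
step 2: x^-=[-4.7848, -2.6767]  P^-=[1.6033 0.6176; 0.6176 1.0447]  H_jac=[0.0890 -0.1592]  S=[0.3417]  K=[0.1301; -0.3258]  nu=[-1.4316]  x^+=[-4.9711, -2.2103]  P^+=[1.5975 0.6321; 0.6321 1.0085]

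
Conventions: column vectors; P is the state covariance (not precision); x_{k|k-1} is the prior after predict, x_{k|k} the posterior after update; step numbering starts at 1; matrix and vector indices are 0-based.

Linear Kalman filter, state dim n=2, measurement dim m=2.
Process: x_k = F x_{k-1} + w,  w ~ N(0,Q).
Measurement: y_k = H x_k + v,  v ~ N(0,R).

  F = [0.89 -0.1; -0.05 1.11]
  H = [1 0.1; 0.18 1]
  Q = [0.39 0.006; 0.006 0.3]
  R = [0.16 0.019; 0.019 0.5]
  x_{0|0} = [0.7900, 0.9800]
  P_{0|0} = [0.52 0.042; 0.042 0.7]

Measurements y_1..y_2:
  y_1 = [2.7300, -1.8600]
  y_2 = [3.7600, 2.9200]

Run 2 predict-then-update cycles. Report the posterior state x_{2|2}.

step 1: x^-=[0.6051, 1.0483]  P^-=[0.8014 -0.0531; -0.0531 1.1591]  S=[0.9624 0.2251; 0.2251 1.6659]  K=[0.8410 -0.0589; -0.0993 0.7034]  nu=[2.0201, -3.0172]  x^+=[2.4818, -1.2747]  P^+=[0.1373 -0.0382; -0.0382 0.3567]
step 2: x^-=[2.3363, -1.5390]  P^-=[0.5091 -0.0776; -0.0776 0.7441]  S=[0.6610 0.1060; 0.1060 1.2326]  K=[0.7672 -0.0546; -0.1013 0.6010]  nu=[1.5776, 4.0385]  x^+=[3.3260, 0.7285]  P^+=[0.1252 -0.0353; -0.0353 0.3049]

x_post = [3.3260, 0.7285]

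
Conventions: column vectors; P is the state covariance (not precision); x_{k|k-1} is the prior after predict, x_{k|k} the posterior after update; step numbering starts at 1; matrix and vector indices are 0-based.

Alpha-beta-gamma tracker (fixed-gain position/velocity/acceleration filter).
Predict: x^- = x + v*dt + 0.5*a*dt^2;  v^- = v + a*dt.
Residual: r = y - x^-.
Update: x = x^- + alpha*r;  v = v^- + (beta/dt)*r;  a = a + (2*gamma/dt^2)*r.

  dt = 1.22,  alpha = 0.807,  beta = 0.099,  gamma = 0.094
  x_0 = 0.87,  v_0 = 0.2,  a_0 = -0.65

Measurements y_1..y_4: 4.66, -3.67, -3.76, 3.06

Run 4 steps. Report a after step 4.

a_post = 0.3402

step 1: x_pred=0.6303  r=4.0297  x^+=3.8823  v^+=-0.2660  a^+=-0.1410
step 2: x_pred=3.4528  r=-7.1228  x^+=-2.2953  v^+=-1.0160  a^+=-1.0407
step 3: x_pred=-4.3093  r=0.5493  x^+=-3.8660  v^+=-2.2411  a^+=-0.9713
step 4: x_pred=-7.3230  r=10.3830  x^+=1.0561  v^+=-2.5835  a^+=0.3402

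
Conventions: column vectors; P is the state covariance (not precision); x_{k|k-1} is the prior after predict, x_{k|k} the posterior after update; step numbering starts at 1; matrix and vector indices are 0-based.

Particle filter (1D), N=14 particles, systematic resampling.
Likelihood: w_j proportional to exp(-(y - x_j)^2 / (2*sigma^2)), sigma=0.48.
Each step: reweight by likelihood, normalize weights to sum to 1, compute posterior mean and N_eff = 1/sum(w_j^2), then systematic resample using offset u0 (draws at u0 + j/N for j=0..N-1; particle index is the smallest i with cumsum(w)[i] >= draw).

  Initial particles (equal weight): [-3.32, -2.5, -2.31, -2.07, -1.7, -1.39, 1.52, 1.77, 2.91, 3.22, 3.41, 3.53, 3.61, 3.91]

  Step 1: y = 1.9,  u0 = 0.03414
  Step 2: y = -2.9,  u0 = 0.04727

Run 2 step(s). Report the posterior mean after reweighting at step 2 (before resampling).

step 1: w=[0.0000, 0.0000, 0.0000, 0.0000, 0.0000, 0.0000, 0.3974, 0.5241, 0.0594, 0.0124, 0.0039, 0.0017, 0.0010, 0.0001]  mean=1.7676  Neff=2.2915  idx=[6, 6, 6, 6, 6, 6, 7, 7, 7, 7, 7, 7, 7, 8]
step 2: w=[0.1653, 0.1653, 0.1653, 0.1653, 0.1653, 0.1653, 0.0012, 0.0012, 0.0012, 0.0012, 0.0012, 0.0012, 0.0012, 0.0000]  mean=1.5221  Neff=6.1011  idx=[0, 0, 1, 1, 2, 2, 2, 3, 3, 4, 4, 5, 5, 5]

post_mean = 1.5221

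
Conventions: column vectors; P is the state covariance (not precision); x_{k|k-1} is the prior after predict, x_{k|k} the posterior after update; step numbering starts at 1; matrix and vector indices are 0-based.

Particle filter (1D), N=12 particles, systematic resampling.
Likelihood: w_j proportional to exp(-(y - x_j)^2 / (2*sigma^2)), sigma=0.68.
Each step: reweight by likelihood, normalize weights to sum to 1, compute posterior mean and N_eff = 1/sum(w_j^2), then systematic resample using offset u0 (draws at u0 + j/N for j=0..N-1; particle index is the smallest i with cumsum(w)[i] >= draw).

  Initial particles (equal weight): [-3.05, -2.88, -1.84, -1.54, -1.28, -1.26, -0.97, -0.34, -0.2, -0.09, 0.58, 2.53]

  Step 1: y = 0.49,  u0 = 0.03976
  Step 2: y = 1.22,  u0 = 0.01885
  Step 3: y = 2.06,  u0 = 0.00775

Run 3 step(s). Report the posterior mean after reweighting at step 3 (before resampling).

step 1: w=[0.0000, 0.0000, 0.0010, 0.0039, 0.0114, 0.0123, 0.0338, 0.1607, 0.2023, 0.2353, 0.3355, 0.0038]  mean=0.0171  Neff=4.2348  idx=[6, 7, 7, 8, 8, 9, 9, 9, 10, 10, 10, 10]
step 2: w=[0.0016, 0.0211, 0.0211, 0.0331, 0.0331, 0.0458, 0.0458, 0.0458, 0.1881, 0.1881, 0.1881, 0.1881]  mean=0.3949  Neff=6.6241  idx=[1, 4, 6, 8, 8, 8, 9, 9, 10, 10, 11, 11]
step 3: w=[0.0023, 0.0047, 0.0079, 0.1095, 0.1095, 0.1095, 0.1095, 0.1095, 0.1095, 0.1095, 0.1095, 0.1095]  mean=0.5689  Neff=9.2660  idx=[2, 3, 4, 5, 5, 6, 7, 8, 9, 9, 10, 11]

post_mean = 0.5689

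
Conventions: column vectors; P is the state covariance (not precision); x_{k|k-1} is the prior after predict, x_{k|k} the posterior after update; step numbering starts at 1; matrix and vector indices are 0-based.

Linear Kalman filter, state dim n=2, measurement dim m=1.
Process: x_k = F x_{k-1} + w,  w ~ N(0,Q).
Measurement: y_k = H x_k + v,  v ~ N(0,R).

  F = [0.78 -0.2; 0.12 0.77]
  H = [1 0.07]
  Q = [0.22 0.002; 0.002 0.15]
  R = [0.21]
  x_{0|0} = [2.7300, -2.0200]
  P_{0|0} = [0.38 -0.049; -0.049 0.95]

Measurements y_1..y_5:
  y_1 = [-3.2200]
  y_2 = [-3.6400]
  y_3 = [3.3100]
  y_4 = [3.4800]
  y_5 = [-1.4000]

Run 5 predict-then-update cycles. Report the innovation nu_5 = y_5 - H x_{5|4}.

step 1: x^-=[2.5334, -1.2278]  P^-=[0.5045 -0.1370; -0.1370 0.7097]  S=[0.6988]  K=[0.7082; -0.1249]  nu=[-5.6675]  x^+=[-1.4804, -0.5197]  P^+=[0.1540 -0.0752; -0.0752 0.6988]
step 2: x^-=[-1.0508, -0.5778]  P^-=[0.3651 -0.1345; -0.1345 0.5526]  S=[0.5590]  K=[0.6363; -0.1715]  nu=[-2.5488]  x^+=[-2.6726, -0.1408]  P^+=[0.1388 -0.0735; -0.0735 0.5362]
step 3: x^-=[-2.0565, -0.4291]  P^-=[0.3488 -0.1100; -0.1100 0.4563]  S=[0.5457]  K=[0.6252; -0.1430]  nu=[5.3965]  x^+=[1.3172, -1.2010]  P^+=[0.1356 -0.0612; -0.0612 0.4452]
step 4: x^-=[1.2676, -0.7667]  P^-=[0.3394 -0.0892; -0.0892 0.4046]  S=[0.5389]  K=[0.6182; -0.1129]  nu=[2.2661]  x^+=[2.6685, -1.0225]  P^+=[0.1334 -0.0515; -0.0515 0.3977]
step 5: x^-=[2.2859, -0.4671]  P^-=[0.3332 -0.0765; -0.0765 0.3782]  S=[0.5343]  K=[0.6135; -0.0936]  nu=[-3.6532]  x^+=[0.0446, -0.1252]  P^+=[0.1320 -0.0458; -0.0458 0.3735]

innov = [-3.6532]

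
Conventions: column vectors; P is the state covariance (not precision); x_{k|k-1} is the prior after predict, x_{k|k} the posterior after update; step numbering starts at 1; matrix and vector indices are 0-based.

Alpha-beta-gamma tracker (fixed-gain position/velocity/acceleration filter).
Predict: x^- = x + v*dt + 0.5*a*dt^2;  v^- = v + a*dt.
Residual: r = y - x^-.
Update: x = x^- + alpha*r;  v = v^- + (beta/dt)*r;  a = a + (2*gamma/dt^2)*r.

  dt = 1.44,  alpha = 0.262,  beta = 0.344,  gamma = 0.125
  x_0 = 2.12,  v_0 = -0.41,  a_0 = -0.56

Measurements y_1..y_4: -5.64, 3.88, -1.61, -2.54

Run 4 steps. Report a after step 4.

step 1: x_pred=0.9490  r=-6.5890  x^+=-0.7773  v^+=-2.7904  a^+=-1.3544
step 2: x_pred=-6.1998  r=10.0798  x^+=-3.5589  v^+=-2.3328  a^+=-0.1391
step 3: x_pred=-7.0624  r=5.4524  x^+=-5.6339  v^+=-1.2307  a^+=0.5182
step 4: x_pred=-6.8687  r=4.3287  x^+=-5.7346  v^+=0.5497  a^+=1.0401

a_post = 1.0401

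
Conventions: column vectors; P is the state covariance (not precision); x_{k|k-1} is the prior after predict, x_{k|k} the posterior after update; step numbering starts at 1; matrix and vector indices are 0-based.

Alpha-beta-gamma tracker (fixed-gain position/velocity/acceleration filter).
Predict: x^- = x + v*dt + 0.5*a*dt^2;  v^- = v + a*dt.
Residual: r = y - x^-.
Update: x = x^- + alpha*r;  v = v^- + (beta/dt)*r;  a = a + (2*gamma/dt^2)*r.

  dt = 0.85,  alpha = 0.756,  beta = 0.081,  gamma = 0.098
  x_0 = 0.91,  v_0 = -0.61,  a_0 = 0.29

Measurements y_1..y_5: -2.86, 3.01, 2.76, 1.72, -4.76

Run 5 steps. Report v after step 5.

step 1: x_pred=0.4963  r=-3.3563  x^+=-2.0411  v^+=-0.6833  a^+=-0.6205
step 2: x_pred=-2.8461  r=5.8561  x^+=1.5811  v^+=-0.6527  a^+=0.9681
step 3: x_pred=1.3761  r=1.3839  x^+=2.4223  v^+=0.3021  a^+=1.3436
step 4: x_pred=3.1645  r=-1.4445  x^+=2.0725  v^+=1.3065  a^+=0.9517
step 5: x_pred=3.5268  r=-8.2868  x^+=-2.7380  v^+=1.3258  a^+=-1.2963

v_post = 1.3258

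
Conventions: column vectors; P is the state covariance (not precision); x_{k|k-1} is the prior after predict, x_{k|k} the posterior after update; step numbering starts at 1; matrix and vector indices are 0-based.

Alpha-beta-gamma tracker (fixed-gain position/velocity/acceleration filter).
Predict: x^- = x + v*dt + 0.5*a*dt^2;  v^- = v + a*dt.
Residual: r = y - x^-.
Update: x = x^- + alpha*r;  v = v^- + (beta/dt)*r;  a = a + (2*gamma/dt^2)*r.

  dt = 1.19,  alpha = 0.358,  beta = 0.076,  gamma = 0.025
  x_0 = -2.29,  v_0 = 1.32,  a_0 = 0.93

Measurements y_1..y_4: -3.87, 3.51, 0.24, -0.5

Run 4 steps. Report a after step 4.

step 1: x_pred=-0.0607  r=-3.8093  x^+=-1.4244  v^+=2.1834  a^+=0.7955
step 2: x_pred=1.7371  r=1.7729  x^+=2.3718  v^+=3.2433  a^+=0.8581
step 3: x_pred=6.8389  r=-6.5989  x^+=4.4765  v^+=3.8430  a^+=0.6251
step 4: x_pred=9.4922  r=-9.9922  x^+=5.9150  v^+=3.9487  a^+=0.2723

a_post = 0.2723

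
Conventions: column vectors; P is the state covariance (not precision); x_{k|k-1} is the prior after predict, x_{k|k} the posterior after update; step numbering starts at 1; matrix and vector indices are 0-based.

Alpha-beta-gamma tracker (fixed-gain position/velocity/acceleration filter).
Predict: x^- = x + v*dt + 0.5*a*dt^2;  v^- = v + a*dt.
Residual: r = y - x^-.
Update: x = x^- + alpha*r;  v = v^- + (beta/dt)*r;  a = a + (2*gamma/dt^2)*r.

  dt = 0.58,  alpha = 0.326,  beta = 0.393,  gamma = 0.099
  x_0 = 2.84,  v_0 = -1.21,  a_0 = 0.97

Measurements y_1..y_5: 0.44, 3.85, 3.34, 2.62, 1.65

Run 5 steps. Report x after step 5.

step 1: x_pred=2.3014  r=-1.8614  x^+=1.6946  v^+=-1.9086  a^+=-0.1256
step 2: x_pred=0.5664  r=3.2836  x^+=1.6369  v^+=0.2434  a^+=1.8071
step 3: x_pred=2.0820  r=1.2580  x^+=2.4921  v^+=2.1439  a^+=2.5475
step 4: x_pred=4.1641  r=-1.5441  x^+=3.6607  v^+=2.5752  a^+=1.6387
step 5: x_pred=5.4300  r=-3.7800  x^+=4.1977  v^+=0.9644  a^+=-0.5862

x_post = 4.1977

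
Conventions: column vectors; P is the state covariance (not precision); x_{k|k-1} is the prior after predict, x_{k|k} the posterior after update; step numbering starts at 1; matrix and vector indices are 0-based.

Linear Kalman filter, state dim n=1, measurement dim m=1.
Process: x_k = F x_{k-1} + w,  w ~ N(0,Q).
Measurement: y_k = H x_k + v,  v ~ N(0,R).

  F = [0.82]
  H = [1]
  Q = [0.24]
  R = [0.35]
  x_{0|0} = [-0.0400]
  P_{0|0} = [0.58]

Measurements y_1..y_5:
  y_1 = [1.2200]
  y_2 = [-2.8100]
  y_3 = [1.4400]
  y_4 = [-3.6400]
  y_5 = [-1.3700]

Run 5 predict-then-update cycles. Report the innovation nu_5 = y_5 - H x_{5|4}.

innov = [0.0578]

step 1: x^-=[-0.0328]  P^-=[0.6300]  S=[0.9800]  K=[0.6429]  nu=[1.2528]  x^+=[0.7726]  P^+=[0.2250]
step 2: x^-=[0.6335]  P^-=[0.3913]  S=[0.7413]  K=[0.5278]  nu=[-3.4435]  x^+=[-1.1841]  P^+=[0.1847]
step 3: x^-=[-0.9710]  P^-=[0.3642]  S=[0.7142]  K=[0.5100]  nu=[2.4110]  x^+=[0.2585]  P^+=[0.1785]
step 4: x^-=[0.2120]  P^-=[0.3600]  S=[0.7100]  K=[0.5071]  nu=[-3.8520]  x^+=[-1.7412]  P^+=[0.1775]
step 5: x^-=[-1.4278]  P^-=[0.3593]  S=[0.7093]  K=[0.5066]  nu=[0.0578]  x^+=[-1.3985]  P^+=[0.1773]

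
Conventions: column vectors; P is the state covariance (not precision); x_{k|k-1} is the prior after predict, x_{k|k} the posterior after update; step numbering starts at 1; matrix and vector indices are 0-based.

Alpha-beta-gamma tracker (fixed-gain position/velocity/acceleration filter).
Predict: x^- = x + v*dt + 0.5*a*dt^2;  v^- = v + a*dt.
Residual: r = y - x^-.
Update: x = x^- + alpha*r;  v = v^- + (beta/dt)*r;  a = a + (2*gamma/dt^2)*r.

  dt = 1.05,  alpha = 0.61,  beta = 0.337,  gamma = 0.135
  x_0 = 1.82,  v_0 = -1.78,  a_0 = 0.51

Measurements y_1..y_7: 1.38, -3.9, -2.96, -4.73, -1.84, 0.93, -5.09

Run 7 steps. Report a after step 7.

a_post = 0.0659

step 1: x_pred=0.2321  r=1.1479  x^+=0.9323  v^+=-0.8761  a^+=0.7911
step 2: x_pred=0.4485  r=-4.3485  x^+=-2.2041  v^+=-1.4411  a^+=-0.2738
step 3: x_pred=-3.8682  r=0.9082  x^+=-3.3142  v^+=-1.4371  a^+=-0.0514
step 4: x_pred=-4.8515  r=0.1215  x^+=-4.7774  v^+=-1.4521  a^+=-0.0217
step 5: x_pred=-6.3141  r=4.4741  x^+=-3.5849  v^+=-0.0389  a^+=1.0740
step 6: x_pred=-3.0337  r=3.9637  x^+=-0.6158  v^+=2.3610  a^+=2.0447
step 7: x_pred=2.9903  r=-8.0803  x^+=-1.9387  v^+=1.9145  a^+=0.0659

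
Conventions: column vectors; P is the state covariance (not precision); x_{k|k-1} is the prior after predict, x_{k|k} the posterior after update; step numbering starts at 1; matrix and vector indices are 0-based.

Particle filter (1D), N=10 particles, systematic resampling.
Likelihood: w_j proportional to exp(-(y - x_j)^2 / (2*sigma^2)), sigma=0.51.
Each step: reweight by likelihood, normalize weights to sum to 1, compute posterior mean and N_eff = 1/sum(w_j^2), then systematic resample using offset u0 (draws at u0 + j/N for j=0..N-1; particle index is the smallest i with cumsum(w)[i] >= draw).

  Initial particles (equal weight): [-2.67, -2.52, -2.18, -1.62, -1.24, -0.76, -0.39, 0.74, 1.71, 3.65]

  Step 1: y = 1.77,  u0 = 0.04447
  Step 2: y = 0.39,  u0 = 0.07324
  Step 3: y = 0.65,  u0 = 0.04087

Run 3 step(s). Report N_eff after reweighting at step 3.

N_eff = 7.6754

step 1: w=[0.0000, 0.0000, 0.0000, 0.0000, 0.0000, 0.0000, 0.0001, 0.1157, 0.8832, 0.0010]  mean=1.5995  Neff=1.2604  idx=[7, 8, 8, 8, 8, 8, 8, 8, 8, 8]
step 2: w=[0.7144, 0.0317, 0.0317, 0.0317, 0.0317, 0.0317, 0.0317, 0.0317, 0.0317, 0.0317]  mean=1.0170  Neff=1.9253  idx=[0, 0, 0, 0, 0, 0, 0, 2, 6, 9]
step 3: w=[0.1360, 0.1360, 0.1360, 0.1360, 0.1360, 0.1360, 0.1360, 0.0159, 0.0159, 0.0159]  mean=0.7864  Neff=7.6754  idx=[0, 1, 1, 2, 3, 3, 4, 5, 6, 6]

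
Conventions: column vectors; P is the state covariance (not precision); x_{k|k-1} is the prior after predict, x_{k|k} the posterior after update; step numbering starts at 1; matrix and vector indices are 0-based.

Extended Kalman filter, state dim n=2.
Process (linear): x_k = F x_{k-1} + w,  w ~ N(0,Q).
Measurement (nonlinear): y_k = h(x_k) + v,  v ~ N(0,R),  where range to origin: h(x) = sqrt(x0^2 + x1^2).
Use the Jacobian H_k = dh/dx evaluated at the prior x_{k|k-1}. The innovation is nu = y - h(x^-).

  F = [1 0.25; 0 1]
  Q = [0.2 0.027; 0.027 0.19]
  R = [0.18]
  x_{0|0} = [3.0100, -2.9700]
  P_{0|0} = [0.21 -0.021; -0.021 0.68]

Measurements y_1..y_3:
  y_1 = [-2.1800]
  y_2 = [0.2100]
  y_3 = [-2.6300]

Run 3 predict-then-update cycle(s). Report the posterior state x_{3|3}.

x_post = [-0.9449, -1.3288]

step 1: x^-=[2.2675, -2.9700]  P^-=[0.4420 0.1760; 0.1760 0.8700]  H_jac=[0.6068 -0.7948]  S=[0.7226]  K=[0.1776; -0.8091]  nu=[-5.9166]  x^+=[1.2168, 1.8174]  P^+=[0.4192 0.2798; 0.2798 0.3969]
step 2: x^-=[1.6711, 1.8174]  P^-=[0.7839 0.4061; 0.4061 0.5869]  H_jac=[0.6769 0.7361]  S=[1.2618]  K=[0.6574; 0.5602]  nu=[-2.2590]  x^+=[0.1861, 0.5520]  P^+=[0.2386 -0.0586; -0.0586 0.1909]
step 3: x^-=[0.3241, 0.5520]  P^-=[0.4212 0.0161; 0.0161 0.3809]  H_jac=[0.5063 0.8624]  S=[0.5853]  K=[0.3881; 0.5751]  nu=[-3.2701]  x^+=[-0.9449, -1.3288]  P^+=[0.3331 -0.1145; -0.1145 0.1873]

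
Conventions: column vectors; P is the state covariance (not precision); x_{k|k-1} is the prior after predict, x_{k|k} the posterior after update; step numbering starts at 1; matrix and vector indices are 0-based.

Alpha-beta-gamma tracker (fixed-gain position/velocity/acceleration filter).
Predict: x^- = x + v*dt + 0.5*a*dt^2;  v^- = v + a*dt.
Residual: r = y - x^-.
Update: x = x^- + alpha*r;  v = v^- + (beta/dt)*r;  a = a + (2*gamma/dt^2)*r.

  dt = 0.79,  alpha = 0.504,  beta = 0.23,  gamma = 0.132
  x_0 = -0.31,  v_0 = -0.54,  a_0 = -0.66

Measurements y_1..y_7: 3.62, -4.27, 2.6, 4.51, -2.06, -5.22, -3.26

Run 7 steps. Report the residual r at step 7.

resid = 0.0872

step 1: x_pred=-0.9426  r=4.5626  x^+=1.3570  v^+=0.2669  a^+=1.2700
step 2: x_pred=1.9642  r=-6.2342  x^+=-1.1779  v^+=-0.5448  a^+=-1.3671
step 3: x_pred=-2.0348  r=4.6348  x^+=0.3011  v^+=-0.2754  a^+=0.5935
step 4: x_pred=0.2688  r=4.2412  x^+=2.4063  v^+=1.4282  a^+=2.3876
step 5: x_pred=4.2797  r=-6.3397  x^+=1.0845  v^+=1.4687  a^+=-0.2942
step 6: x_pred=2.1529  r=-7.3729  x^+=-1.5630  v^+=-0.9103  a^+=-3.4130
step 7: x_pred=-3.3472  r=0.0872  x^+=-3.3032  v^+=-3.5812  a^+=-3.3761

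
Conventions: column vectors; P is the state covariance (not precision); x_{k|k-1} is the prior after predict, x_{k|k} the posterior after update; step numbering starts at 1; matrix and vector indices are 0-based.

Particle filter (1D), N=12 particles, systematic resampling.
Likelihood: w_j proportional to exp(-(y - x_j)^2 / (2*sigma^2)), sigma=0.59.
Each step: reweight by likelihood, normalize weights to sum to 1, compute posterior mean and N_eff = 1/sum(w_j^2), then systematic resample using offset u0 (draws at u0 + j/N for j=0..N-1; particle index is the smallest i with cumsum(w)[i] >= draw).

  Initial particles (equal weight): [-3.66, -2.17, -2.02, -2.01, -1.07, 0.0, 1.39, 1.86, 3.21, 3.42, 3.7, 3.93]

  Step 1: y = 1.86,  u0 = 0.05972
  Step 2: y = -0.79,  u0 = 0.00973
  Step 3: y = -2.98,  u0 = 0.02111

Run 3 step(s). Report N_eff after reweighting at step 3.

N_eff = 12.0000

step 1: w=[0.0000, 0.0000, 0.0000, 0.0000, 0.0000, 0.0038, 0.3940, 0.5411, 0.0395, 0.0164, 0.0042, 0.0011]  mean=1.7568  Neff=2.2232  idx=[6, 6, 6, 6, 6, 7, 7, 7, 7, 7, 7, 8]
step 2: w=[0.1912, 0.1912, 0.1912, 0.1912, 0.1912, 0.0073, 0.0073, 0.0073, 0.0073, 0.0073, 0.0073, 0.0000]  mean=1.4107  Neff=5.4613  idx=[0, 0, 0, 1, 1, 2, 2, 3, 3, 3, 4, 4]
step 3: w=[0.0833, 0.0833, 0.0833, 0.0833, 0.0833, 0.0833, 0.0833, 0.0833, 0.0833, 0.0833, 0.0833, 0.0833]  mean=1.3900  Neff=12.0000  idx=[0, 1, 2, 3, 4, 5, 6, 7, 8, 9, 10, 11]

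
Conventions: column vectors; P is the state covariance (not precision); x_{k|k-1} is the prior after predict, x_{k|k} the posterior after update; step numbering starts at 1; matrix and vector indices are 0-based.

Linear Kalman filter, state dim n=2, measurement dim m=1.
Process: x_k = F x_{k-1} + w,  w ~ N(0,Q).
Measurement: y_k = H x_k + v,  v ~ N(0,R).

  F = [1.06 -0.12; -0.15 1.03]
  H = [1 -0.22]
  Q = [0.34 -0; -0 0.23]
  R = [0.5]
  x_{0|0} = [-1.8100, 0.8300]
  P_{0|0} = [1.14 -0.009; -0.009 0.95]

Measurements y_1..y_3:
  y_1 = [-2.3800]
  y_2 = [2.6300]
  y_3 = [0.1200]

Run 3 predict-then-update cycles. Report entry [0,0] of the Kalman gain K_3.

step 1: x^-=[-2.0182, 1.1264]  P^-=[1.6369 -0.3087; -0.3087 1.2663]  S=[2.3340]  K=[0.7304; -0.2516]  nu=[-0.1140]  x^+=[-2.1015, 1.1551]  P^+=[0.3917 0.1203; 0.1203 1.1185]
step 2: x^-=[-2.3662, 1.5050]  P^-=[0.7656 -0.0670; -0.0670 1.3883]  S=[1.3623]  K=[0.5728; -0.2734]  nu=[5.3272]  x^+=[0.6854, 0.0484]  P^+=[0.3186 0.1463; 0.1463 1.2865]
step 3: x^-=[0.7207, -0.0530]  P^-=[0.6793 -0.0473; -0.0473 1.5568]  S=[1.2754]  K=[0.5407; -0.3056]  nu=[-0.6124]  x^+=[0.3896, 0.1342]  P^+=[0.3063 0.1635; 0.1635 1.4376]

K[0,0] = 0.5407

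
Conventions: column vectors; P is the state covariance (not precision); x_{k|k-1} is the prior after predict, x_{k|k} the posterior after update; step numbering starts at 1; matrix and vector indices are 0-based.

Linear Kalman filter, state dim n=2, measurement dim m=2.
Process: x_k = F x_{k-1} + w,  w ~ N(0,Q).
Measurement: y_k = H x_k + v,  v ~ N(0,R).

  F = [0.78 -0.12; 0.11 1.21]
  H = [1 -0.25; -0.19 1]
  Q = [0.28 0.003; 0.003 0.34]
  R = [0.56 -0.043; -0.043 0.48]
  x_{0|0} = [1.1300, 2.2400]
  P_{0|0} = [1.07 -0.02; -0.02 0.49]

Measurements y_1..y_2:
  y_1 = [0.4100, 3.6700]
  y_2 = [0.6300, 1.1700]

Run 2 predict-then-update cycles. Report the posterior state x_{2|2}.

step 1: x^-=[0.6126, 2.8347]  P^-=[0.9418 0.0050; 0.0050 1.0650]  S=[1.5658 -0.4829; -0.4829 1.5771]  K=[0.6257 0.0813; 0.0456 0.6886]  nu=[0.5061, 0.9517]  x^+=[1.0067, 3.5131]  P^+=[0.3674 0.0819; 0.0819 0.3442]
step 2: x^-=[0.3636, 4.3616]  P^-=[0.4931 0.0608; 0.0608 0.8701]  S=[1.0771 -0.2905; -0.2905 1.3448]  K=[0.4642 0.0758; 0.0284 0.6446]  nu=[1.3568, -3.1225]  x^+=[0.7567, 2.3874]  P^+=[0.2738 0.0685; 0.0685 0.3212]

x_post = [0.7567, 2.3874]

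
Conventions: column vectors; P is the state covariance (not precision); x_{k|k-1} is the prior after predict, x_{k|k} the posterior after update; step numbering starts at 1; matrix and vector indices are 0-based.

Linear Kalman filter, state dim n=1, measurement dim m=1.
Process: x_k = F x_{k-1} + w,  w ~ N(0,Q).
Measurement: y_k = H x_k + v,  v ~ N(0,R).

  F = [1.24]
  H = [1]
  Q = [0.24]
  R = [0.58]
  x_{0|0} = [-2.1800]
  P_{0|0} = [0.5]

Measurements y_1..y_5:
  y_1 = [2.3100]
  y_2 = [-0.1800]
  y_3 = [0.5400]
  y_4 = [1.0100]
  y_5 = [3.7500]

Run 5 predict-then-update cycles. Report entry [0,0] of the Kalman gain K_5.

K[0,0] = 0.5611

step 1: x^-=[-2.7032]  P^-=[1.0088]  S=[1.5888]  K=[0.6349]  nu=[5.0132]  x^+=[0.4799]  P^+=[0.3683]
step 2: x^-=[0.5951]  P^-=[0.8062]  S=[1.3862]  K=[0.5816]  nu=[-0.7751]  x^+=[0.1443]  P^+=[0.3373]
step 3: x^-=[0.1789]  P^-=[0.7587]  S=[1.3387]  K=[0.5667]  nu=[0.3611]  x^+=[0.3836]  P^+=[0.3287]
step 4: x^-=[0.4756]  P^-=[0.7454]  S=[1.3254]  K=[0.5624]  nu=[0.5344]  x^+=[0.7762]  P^+=[0.3262]
step 5: x^-=[0.9624]  P^-=[0.7416]  S=[1.3216]  K=[0.5611]  nu=[2.7876]  x^+=[2.5266]  P^+=[0.3255]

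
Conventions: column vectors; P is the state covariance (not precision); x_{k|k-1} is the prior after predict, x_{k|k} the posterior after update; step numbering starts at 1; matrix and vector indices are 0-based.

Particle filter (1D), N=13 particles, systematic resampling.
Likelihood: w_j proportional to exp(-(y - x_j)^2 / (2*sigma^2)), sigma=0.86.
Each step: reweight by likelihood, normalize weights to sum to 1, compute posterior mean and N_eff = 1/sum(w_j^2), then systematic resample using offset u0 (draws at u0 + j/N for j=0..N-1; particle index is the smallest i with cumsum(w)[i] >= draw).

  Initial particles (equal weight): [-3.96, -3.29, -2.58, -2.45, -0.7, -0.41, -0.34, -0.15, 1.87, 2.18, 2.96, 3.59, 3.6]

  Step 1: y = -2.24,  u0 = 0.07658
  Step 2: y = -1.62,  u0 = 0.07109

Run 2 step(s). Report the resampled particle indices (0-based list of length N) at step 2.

resampled_idx = [2, 3, 4, 4, 5, 6, 7, 8, 8, 9, 10, 11, 12]

step 1: w=[0.0459, 0.1609, 0.3135, 0.3290, 0.0682, 0.0352, 0.0295, 0.0177, 0.0000, 0.0000, 0.0000, 0.0000, 0.0000]  mean=-2.4009  Neff=4.1385  idx=[1, 1, 2, 2, 2, 2, 3, 3, 3, 3, 3, 5, 7]
step 2: w=[0.0245, 0.0245, 0.0866, 0.0866, 0.0866, 0.0866, 0.1014, 0.1014, 0.1014, 0.1014, 0.1014, 0.0600, 0.0375]  mean=-2.3276  Neff=11.4120  idx=[2, 3, 4, 4, 5, 6, 7, 8, 8, 9, 10, 11, 12]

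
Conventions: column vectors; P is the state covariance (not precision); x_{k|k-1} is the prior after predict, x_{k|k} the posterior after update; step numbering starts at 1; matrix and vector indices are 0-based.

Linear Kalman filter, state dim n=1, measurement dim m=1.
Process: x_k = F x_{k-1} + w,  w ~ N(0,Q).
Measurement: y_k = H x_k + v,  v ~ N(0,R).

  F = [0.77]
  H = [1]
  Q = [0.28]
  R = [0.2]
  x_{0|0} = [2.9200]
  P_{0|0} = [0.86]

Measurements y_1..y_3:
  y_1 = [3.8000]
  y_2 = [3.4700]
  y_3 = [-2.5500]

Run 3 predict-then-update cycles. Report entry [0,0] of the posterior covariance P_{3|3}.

step 1: x^-=[2.2484]  P^-=[0.7899]  S=[0.9899]  K=[0.7980]  nu=[1.5516]  x^+=[3.4865]  P^+=[0.1596]
step 2: x^-=[2.6846]  P^-=[0.3746]  S=[0.5746]  K=[0.6519]  nu=[0.7854]  x^+=[3.1966]  P^+=[0.1304]
step 3: x^-=[2.4614]  P^-=[0.3573]  S=[0.5573]  K=[0.6411]  nu=[-5.0114]  x^+=[-0.7516]  P^+=[0.1282]

P_post[0,0] = 0.1282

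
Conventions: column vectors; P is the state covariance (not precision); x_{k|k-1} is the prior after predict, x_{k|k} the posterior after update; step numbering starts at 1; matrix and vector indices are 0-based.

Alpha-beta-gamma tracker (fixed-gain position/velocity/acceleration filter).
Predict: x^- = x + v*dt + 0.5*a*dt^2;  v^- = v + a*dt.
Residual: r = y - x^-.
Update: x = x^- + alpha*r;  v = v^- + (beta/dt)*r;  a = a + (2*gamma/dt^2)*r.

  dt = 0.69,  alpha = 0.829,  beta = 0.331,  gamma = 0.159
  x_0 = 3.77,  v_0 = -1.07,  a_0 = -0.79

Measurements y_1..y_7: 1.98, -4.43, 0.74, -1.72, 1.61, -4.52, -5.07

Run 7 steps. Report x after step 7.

step 1: x_pred=2.8436  r=-0.8636  x^+=2.1277  v^+=-2.0294  a^+=-1.3668
step 2: x_pred=0.4020  r=-4.8320  x^+=-3.6037  v^+=-5.2905  a^+=-4.5943
step 3: x_pred=-8.3478  r=9.0878  x^+=-0.8140  v^+=-4.1010  a^+=1.4757
step 4: x_pred=-3.2924  r=1.5724  x^+=-1.9889  v^+=-2.3285  a^+=2.5260
step 5: x_pred=-2.9942  r=4.6042  x^+=0.8227  v^+=1.6232  a^+=5.6013
step 6: x_pred=3.2760  r=-7.7960  x^+=-3.1869  v^+=1.7482  a^+=0.3941
step 7: x_pred=-1.8868  r=-3.1832  x^+=-4.5257  v^+=0.4931  a^+=-1.7321

x_post = -4.5257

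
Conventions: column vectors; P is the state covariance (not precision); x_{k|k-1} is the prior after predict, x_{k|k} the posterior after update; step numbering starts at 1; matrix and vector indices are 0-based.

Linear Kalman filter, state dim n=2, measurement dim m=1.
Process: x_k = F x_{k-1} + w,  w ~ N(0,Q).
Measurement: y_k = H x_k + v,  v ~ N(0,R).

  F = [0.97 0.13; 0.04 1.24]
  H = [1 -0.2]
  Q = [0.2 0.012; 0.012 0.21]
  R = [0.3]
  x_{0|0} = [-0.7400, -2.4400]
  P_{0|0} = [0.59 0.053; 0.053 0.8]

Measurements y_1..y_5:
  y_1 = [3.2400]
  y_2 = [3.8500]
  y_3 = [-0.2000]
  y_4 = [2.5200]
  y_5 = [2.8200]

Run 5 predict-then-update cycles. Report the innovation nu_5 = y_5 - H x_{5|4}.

innov = [1.6146]

step 1: x^-=[-1.0350, -3.0552]  P^-=[0.7820 0.2279; 0.2279 1.4463]  S=[1.0487]  K=[0.7022; -0.0585]  nu=[3.6640]  x^+=[1.5379, -3.2696]  P^+=[0.2649 0.2710; 0.2710 1.4427]
step 2: x^-=[1.0668, -3.9928]  P^-=[0.5419 0.5822; 0.5822 2.4556]  S=[0.7073]  K=[0.6016; 0.1288]  nu=[1.9847]  x^+=[2.2607, -3.7373]  P^+=[0.2860 0.5274; 0.5274 2.4439]
step 3: x^-=[1.7070, -4.5438]  P^-=[0.6434 1.0541; 1.0541 4.0205]  S=[0.6825]  K=[0.6337; 0.3664]  nu=[-2.8158]  x^+=[-0.0774, -5.5754]  P^+=[0.3693 0.8957; 0.8957 3.9288]
step 4: x^-=[-0.7999, -6.9166]  P^-=[0.8397 1.7416; 1.7416 6.3404]  S=[0.6967]  K=[0.7053; 0.6797]  nu=[1.9366]  x^+=[0.5660, -5.6003]  P^+=[0.4931 1.4076; 1.4076 6.0186]
step 5: x^-=[-0.1790, -6.9218]  P^-=[1.1207 2.7017; 2.7017 9.6046]  S=[0.7242]  K=[0.8014; 1.0782]  nu=[1.6146]  x^+=[1.1150, -5.1808]  P^+=[0.6556 2.0760; 2.0760 8.7627]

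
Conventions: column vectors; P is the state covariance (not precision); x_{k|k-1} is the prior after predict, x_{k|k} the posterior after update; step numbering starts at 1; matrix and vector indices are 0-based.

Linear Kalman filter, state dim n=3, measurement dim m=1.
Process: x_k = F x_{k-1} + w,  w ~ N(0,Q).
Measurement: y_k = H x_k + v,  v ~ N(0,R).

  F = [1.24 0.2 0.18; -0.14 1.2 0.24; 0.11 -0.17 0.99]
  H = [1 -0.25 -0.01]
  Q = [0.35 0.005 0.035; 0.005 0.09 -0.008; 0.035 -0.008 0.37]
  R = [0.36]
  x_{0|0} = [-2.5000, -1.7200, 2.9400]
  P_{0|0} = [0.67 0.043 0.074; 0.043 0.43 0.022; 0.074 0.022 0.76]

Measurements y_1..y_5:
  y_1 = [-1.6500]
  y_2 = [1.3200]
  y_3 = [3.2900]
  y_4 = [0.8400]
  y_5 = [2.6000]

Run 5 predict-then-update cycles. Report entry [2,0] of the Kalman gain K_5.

K[2,0] = 0.2441

step 1: x^-=[-2.9148, -1.0084, 2.9280]  P^-=[1.4780 0.1135 0.3351; 0.1135 0.7594 0.0982; 0.3351 0.0982 1.1425]  S=[1.8226]  K=[0.7935; -0.0424; 0.1641]  nu=[1.0420]  x^+=[-2.0880, -1.0526, 3.0990]  P^+=[0.3304 0.1748 0.0977; 0.1748 0.7561 0.1109; 0.0977 0.1109 1.0934]
step 2: x^-=[-2.2418, -0.2271, 3.0173]  P^-=[1.0620 0.4875 0.3567; 0.4875 1.2467 0.2359; 0.3567 0.2359 1.4449]  S=[1.2503]  K=[0.7490; 0.1387; 0.2265]  nu=[3.5352]  x^+=[0.4061, 0.2634, 3.8181]  P^+=[0.3605 0.3576 0.1445; 0.3576 1.2227 0.1966; 0.1445 0.1966 1.3808]
step 3: x^-=[1.2436, 1.1756, 3.7798]  P^-=[1.2540 0.9089 0.4343; 0.9089 1.9207 0.3302; 0.4343 0.3302 1.7149]  S=[1.2727]  K=[0.8033; 0.3342; 0.2629]  nu=[2.3781]  x^+=[3.1540, 1.9704, 4.4051]  P^+=[0.4326 0.5671 0.1655; 0.5671 1.7785 0.2183; 0.1655 0.2183 1.6269]
step 4: x^-=[5.0979, 2.9802, 4.3730]  P^-=[1.5100 1.3577 0.4594; 1.3577 2.6773 0.3293; 0.4594 0.3293 1.9625]  S=[1.3511]  K=[0.8630; 0.5071; 0.2646]  nu=[-3.4692]  x^+=[2.1042, 1.2210, 3.4552]  P^+=[0.5038 0.7665 0.1509; 0.7665 2.3299 0.1481; 0.1509 0.1481 1.8680]
step 5: x^-=[3.4753, 1.9999, 3.4446]  P^-=[1.7366 1.7567 0.4257; 1.7567 3.3801 0.2252; 0.4257 0.2252 2.2286]  S=[1.4223]  K=[0.9092; 0.6394; 0.2441]  nu=[-0.3409]  x^+=[3.1654, 1.7819, 3.3614]  P^+=[0.5609 0.9299 0.1101; 0.9299 2.7986 0.0032; 0.1101 0.0032 2.1439]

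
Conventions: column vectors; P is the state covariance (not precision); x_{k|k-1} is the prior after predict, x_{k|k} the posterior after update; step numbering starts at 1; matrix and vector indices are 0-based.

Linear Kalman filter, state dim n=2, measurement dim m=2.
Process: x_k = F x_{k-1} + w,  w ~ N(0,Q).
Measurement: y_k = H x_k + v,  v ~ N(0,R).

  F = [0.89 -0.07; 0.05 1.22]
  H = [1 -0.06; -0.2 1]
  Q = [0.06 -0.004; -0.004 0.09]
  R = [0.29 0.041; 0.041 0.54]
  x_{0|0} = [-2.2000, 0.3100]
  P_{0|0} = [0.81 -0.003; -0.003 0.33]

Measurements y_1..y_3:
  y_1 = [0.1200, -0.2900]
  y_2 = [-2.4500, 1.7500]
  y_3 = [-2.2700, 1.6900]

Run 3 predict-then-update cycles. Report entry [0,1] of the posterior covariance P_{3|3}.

P_post[0,1] = 0.0284

step 1: x^-=[-1.9797, 0.2682]  P^-=[0.7036 0.0006; 0.0006 0.5828]  S=[0.9956 -0.1341; -0.1341 1.1507]  K=[0.7013 -0.0401; 0.0342 0.5104]  nu=[2.1158, -0.9541]  x^+=[-0.4578, -0.1464]  P^+=[0.2046 0.0480; 0.0480 0.2866]
step 2: x^-=[-0.3972, -0.2015]  P^-=[0.2175 0.0326; 0.0326 0.5230]  S=[0.5055 -0.0009; -0.0009 1.0586]  K=[0.4264 -0.0099; 0.0033 0.4878]  nu=[-2.0649, 1.8720]  x^+=[-1.2962, 0.7050]  P^+=[0.1255 0.0372; 0.0372 0.2710]
step 3: x^-=[-1.2030, 0.7953]  P^-=[0.1561 0.0187; 0.0187 0.4982]  S=[0.4456 -0.0012; -0.0012 1.0370]  K=[0.3477 -0.0117; -0.0238 0.4768]  nu=[-1.0193, 0.6541]  x^+=[-1.5650, 1.1315]  P^+=[0.1021 0.0284; 0.0284 0.2622]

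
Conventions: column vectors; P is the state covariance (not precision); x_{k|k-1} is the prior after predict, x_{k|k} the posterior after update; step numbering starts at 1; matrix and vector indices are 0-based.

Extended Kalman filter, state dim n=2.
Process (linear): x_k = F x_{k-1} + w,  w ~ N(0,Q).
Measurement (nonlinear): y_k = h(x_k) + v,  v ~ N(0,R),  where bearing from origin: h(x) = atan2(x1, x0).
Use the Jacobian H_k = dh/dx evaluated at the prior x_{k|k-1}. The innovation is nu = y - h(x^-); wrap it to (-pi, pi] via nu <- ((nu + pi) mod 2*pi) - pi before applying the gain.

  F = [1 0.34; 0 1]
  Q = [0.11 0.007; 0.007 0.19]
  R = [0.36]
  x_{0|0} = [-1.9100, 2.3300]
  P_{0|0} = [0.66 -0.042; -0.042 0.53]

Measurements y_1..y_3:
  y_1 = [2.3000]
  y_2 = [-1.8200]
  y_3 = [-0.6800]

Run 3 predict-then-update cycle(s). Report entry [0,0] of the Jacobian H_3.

step 1: x^-=[-1.1178, 2.3300]  P^-=[0.8027 0.1452; 0.1452 0.7200]  H_jac=[-0.3489 -0.1674]  S=[0.4948]  K=[-0.6151; -0.3459]  nu=[0.2819]  x^+=[-1.2912, 2.2325]  P^+=[0.6155 0.0399; 0.0399 0.6608]
step 2: x^-=[-0.5321, 2.2325]  P^-=[0.8290 0.2716; 0.2716 0.8508]  H_jac=[-0.4238 -0.1010]  S=[0.5409]  K=[-0.7004; -0.3717]  nu=[2.6584]  x^+=[-2.3941, 1.2443]  P^+=[0.5637 0.1308; 0.1308 0.7760]
step 3: x^-=[-1.9710, 1.2443]  P^-=[0.8523 0.4016; 0.4016 0.9660]  H_jac=[-0.2290 -0.3628]  S=[0.5986]  K=[-0.5695; -0.7391]  nu=[3.0247]  x^+=[-3.6936, -0.9914]  P^+=[0.6582 0.1496; 0.1496 0.6390]

H_jac[0,0] = -0.2290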